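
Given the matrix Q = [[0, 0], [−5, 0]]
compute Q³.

[[0, 0], [0, 0]]

Q is strictly triangular, hence nilpotent: Q² = 0, so Q³ = 0.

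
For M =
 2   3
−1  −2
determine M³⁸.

[[1, 0], [0, 1]]

M² = I (check: tr M = 0 and det M = −1), so M³⁸ = I since 38 is even.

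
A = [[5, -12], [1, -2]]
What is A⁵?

tr A = 3 and det A = 2, so the characteristic polynomial is λ² − (3)λ + (2) with roots 1 and 2.
Eigenvectors give P = [[3, 4], [1, 1]] with P⁻¹ = [[-1, 4], [1, -3]], and A = P·diag(1, 2)·P⁻¹.
Then A⁵ = P·diag(1, 32)·P⁻¹ = [[3, 128], [1, 32]] · [[-1, 4], [1, -3]] = [[125, -372], [31, -92]].

[[125, -372], [31, -92]]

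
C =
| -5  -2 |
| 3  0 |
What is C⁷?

tr C = -5 and det C = 6, so the characteristic polynomial is λ² − (-5)λ + (6) with roots -2 and -3.
Eigenvectors give P = [[-2, -1], [3, 1]] with P⁻¹ = [[1, 1], [-3, -2]], and C = P·diag(-2, -3)·P⁻¹.
Then C⁷ = P·diag(-128, -2187)·P⁻¹ = [[256, 2187], [-384, -2187]] · [[1, 1], [-3, -2]] = [[-6305, -4118], [6177, 3990]].

[[-6305, -4118], [6177, 3990]]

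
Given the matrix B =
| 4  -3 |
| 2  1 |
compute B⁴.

B² = [[10, -15], [10, -5]]
B³ = [[10, -45], [30, -35]]
B⁴ = [[-50, -75], [50, -125]]

[[-50, -75], [50, -125]]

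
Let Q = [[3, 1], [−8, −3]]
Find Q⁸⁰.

Q² = I (check: tr Q = 0 and det Q = −1), so Q⁸⁰ = I since 80 is even.

[[1, 0], [0, 1]]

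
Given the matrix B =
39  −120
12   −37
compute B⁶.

[[7281, −21840], [2184, −6551]]

tr B = 2 and det B = −3, so the characteristic polynomial is λ² − (2)λ + (−3) with roots 3 and −1.
Eigenvectors give P = [[−10, 3], [−3, 1]] with P⁻¹ = [[−1, 3], [−3, 10]], and B = P·diag(3, −1)·P⁻¹.
Then B⁶ = P·diag(729, 1)·P⁻¹ = [[−7290, 3], [−2187, 1]] · [[−1, 3], [−3, 10]] = [[7281, −21840], [2184, −6551]].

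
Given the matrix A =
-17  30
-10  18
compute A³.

tr A = 1 and det A = -6, so the characteristic polynomial is λ² − (1)λ + (-6) with roots -2 and 3.
Eigenvectors give P = [[2, -3], [1, -2]] with P⁻¹ = [[2, -3], [1, -2]], and A = P·diag(-2, 3)·P⁻¹.
Then A³ = P·diag(-8, 27)·P⁻¹ = [[-16, -81], [-8, -54]] · [[2, -3], [1, -2]] = [[-113, 210], [-70, 132]].

[[-113, 210], [-70, 132]]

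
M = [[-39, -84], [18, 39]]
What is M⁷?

[[-28431, -61236], [13122, 28431]]

tr M = 0 and det M = -9, so the characteristic polynomial is λ² − (0)λ + (-9) with roots -3 and 3.
Eigenvectors give P = [[-7, 2], [3, -1]] with P⁻¹ = [[-1, -2], [-3, -7]], and M = P·diag(-3, 3)·P⁻¹.
Then M⁷ = P·diag(-2187, 2187)·P⁻¹ = [[15309, 4374], [-6561, -2187]] · [[-1, -2], [-3, -7]] = [[-28431, -61236], [13122, 28431]].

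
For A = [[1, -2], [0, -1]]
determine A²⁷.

A² = I (check: tr A = 0 and det A = -1), so A²⁷ = A since 27 is odd.

[[1, -2], [0, -1]]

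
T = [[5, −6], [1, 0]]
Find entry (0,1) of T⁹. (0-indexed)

tr T = 5 and det T = 6, so the characteristic polynomial is λ² − (5)λ + (6) with roots 3 and 2.
Eigenvectors give P = [[−3, −2], [−1, −1]] with P⁻¹ = [[−1, 2], [1, −3]], and T = P·diag(3, 2)·P⁻¹.
Then T⁹ = P·diag(19683, 512)·P⁻¹ = [[−59049, −1024], [−19683, −512]] · [[−1, 2], [1, −3]] = [[58025, −115026], [19171, −37830]].

−115026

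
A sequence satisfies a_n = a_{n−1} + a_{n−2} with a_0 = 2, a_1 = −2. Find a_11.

−68

With companion matrix C = [[1, 1], [1, 0]], [a_n, a_{n−1}]ᵀ = C·[a_{n−1}, a_{n−2}]ᵀ, so [a_11, a_10]ᵀ = C¹⁰·[a_1, a_0]ᵀ.
C¹⁰ = [[89, 55], [55, 34]], giving [a_11, a_10]ᵀ = [[−68], [−42]].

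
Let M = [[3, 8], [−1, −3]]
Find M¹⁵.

[[3, 8], [−1, −3]]

M² = I (check: tr M = 0 and det M = −1), so M¹⁵ = M since 15 is odd.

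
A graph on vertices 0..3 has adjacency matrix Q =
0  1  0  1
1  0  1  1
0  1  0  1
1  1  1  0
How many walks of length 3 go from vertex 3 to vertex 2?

5

The number of length-3 walks from vertex 3 to vertex 2 is entry (3,2) of Q^3, where Q is the adjacency matrix.
Q^2 = [[2, 1, 2, 1], [1, 3, 1, 2], [2, 1, 2, 1], [1, 2, 1, 3]]
Q^3 = [[2, 5, 2, 5], [5, 4, 5, 5], [2, 5, 2, 5], [5, 5, 5, 4]]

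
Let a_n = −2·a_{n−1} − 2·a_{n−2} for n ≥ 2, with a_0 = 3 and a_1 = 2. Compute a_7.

−64

With companion matrix T = [[−2, −2], [1, 0]], [a_n, a_{n−1}]ᵀ = T·[a_{n−1}, a_{n−2}]ᵀ, so [a_7, a_6]ᵀ = T⁶·[a_1, a_0]ᵀ.
T⁶ = [[−8, −16], [8, 8]], giving [a_7, a_6]ᵀ = [[−64], [40]].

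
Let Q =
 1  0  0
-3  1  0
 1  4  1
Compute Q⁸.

Q = I + N where N = [[0, 0, 0], [-3, 0, 0], [1, 4, 0]] is strictly lower-triangular, so N³ = 0.
(I + N)⁸ = I + 8·N + 28·N² = [[1, 0, 0], [-24, 1, 0], [-328, 32, 1]].

[[1, 0, 0], [-24, 1, 0], [-328, 32, 1]]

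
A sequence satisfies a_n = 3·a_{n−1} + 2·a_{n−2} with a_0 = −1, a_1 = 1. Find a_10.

34921

With companion matrix M = [[3, 2], [1, 0]], [a_n, a_{n−1}]ᵀ = M·[a_{n−1}, a_{n−2}]ᵀ, so [a_10, a_9]ᵀ = M^9·[a_1, a_0]ᵀ.
M^9 = [[79647, 44726], [22363, 12558]], giving [a_10, a_9]ᵀ = [[34921], [9805]].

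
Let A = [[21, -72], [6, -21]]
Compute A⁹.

[[137781, -472392], [39366, -137781]]

tr A = 0 and det A = -9, so the characteristic polynomial is λ² − (0)λ + (-9) with roots 3 and -3.
Eigenvectors give P = [[4, 3], [1, 1]] with P⁻¹ = [[1, -3], [-1, 4]], and A = P·diag(3, -3)·P⁻¹.
Then A⁹ = P·diag(19683, -19683)·P⁻¹ = [[78732, -59049], [19683, -19683]] · [[1, -3], [-1, 4]] = [[137781, -472392], [39366, -137781]].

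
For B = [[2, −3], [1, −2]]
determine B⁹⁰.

[[1, 0], [0, 1]]

B² = I (check: tr B = 0 and det B = −1), so B⁹⁰ = I since 90 is even.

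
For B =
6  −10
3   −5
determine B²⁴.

B² = B (a projection; rank 1, trace 1), so B²⁴ = B.

[[6, −10], [3, −5]]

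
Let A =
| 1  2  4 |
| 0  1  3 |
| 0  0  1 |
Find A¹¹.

[[1, 22, 374], [0, 1, 33], [0, 0, 1]]

A = I + N where N = [[0, 2, 4], [0, 0, 3], [0, 0, 0]] is strictly upper-triangular, so N³ = 0.
(I + N)¹¹ = I + 11·N + 55·N² = [[1, 22, 374], [0, 1, 33], [0, 0, 1]].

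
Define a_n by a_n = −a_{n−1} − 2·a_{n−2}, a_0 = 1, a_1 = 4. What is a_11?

With companion matrix B = [[−1, −2], [1, 0]], [a_n, a_{n−1}]ᵀ = B·[a_{n−1}, a_{n−2}]ᵀ, so [a_11, a_10]ᵀ = B¹⁰·[a_1, a_0]ᵀ.
B¹⁰ = [[23, −22], [11, 34]], giving [a_11, a_10]ᵀ = [[70], [78]].

70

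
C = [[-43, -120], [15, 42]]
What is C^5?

tr C = -1 and det C = -6, so the characteristic polynomial is λ² − (-1)λ + (-6) with roots -3 and 2.
Eigenvectors give P = [[-3, -8], [1, 3]] with P⁻¹ = [[-3, -8], [1, 3]], and C = P·diag(-3, 2)·P⁻¹.
Then C^5 = P·diag(-243, 32)·P⁻¹ = [[729, -256], [-243, 96]] · [[-3, -8], [1, 3]] = [[-2443, -6600], [825, 2232]].

[[-2443, -6600], [825, 2232]]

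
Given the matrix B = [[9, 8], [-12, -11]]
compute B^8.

tr B = -2 and det B = -3, so the characteristic polynomial is λ² − (-2)λ + (-3) with roots 1 and -3.
Eigenvectors give P = [[-1, -2], [1, 3]] with P⁻¹ = [[-3, -2], [1, 1]], and B = P·diag(1, -3)·P⁻¹.
Then B^8 = P·diag(1, 6561)·P⁻¹ = [[-1, -13122], [1, 19683]] · [[-3, -2], [1, 1]] = [[-13119, -13120], [19680, 19681]].

[[-13119, -13120], [19680, 19681]]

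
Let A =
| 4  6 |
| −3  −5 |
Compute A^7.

tr A = −1 and det A = −2, so the characteristic polynomial is λ² − (−1)λ + (−2) with roots −2 and 1.
Eigenvectors give P = [[−1, −2], [1, 1]] with P⁻¹ = [[1, 2], [−1, −1]], and A = P·diag(−2, 1)·P⁻¹.
Then A^7 = P·diag(−128, 1)·P⁻¹ = [[128, −2], [−128, 1]] · [[1, 2], [−1, −1]] = [[130, 258], [−129, −257]].

[[130, 258], [−129, −257]]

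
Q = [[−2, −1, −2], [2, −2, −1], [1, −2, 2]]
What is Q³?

Q² = [[0, 8, 1], [−9, 4, −4], [−4, −1, 4]]
Q³ = [[17, −18, −6], [22, 9, 6], [10, −2, 17]]

[[17, −18, −6], [22, 9, 6], [10, −2, 17]]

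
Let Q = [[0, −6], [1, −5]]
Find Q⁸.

[[−12354, 37830], [−6305, 19171]]

tr Q = −5 and det Q = 6, so the characteristic polynomial is λ² − (−5)λ + (6) with roots −3 and −2.
Eigenvectors give P = [[−2, 3], [−1, 1]] with P⁻¹ = [[1, −3], [1, −2]], and Q = P·diag(−3, −2)·P⁻¹.
Then Q⁸ = P·diag(6561, 256)·P⁻¹ = [[−13122, 768], [−6561, 256]] · [[1, −3], [1, −2]] = [[−12354, 37830], [−6305, 19171]].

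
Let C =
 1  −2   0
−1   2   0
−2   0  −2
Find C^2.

[[3, −6, 0], [−3, 6, 0], [2, 4, 4]]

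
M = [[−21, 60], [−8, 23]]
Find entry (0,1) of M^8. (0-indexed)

tr M = 2 and det M = −3, so the characteristic polynomial is λ² − (2)λ + (−3) with roots −1 and 3.
Eigenvectors give P = [[3, −5], [1, −2]] with P⁻¹ = [[2, −5], [1, −3]], and M = P·diag(−1, 3)·P⁻¹.
Then M^8 = P·diag(1, 6561)·P⁻¹ = [[3, −32805], [1, −13122]] · [[2, −5], [1, −3]] = [[−32799, 98400], [−13120, 39361]].

98400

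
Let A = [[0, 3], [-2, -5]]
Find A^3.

[[30, 57], [-38, -65]]

tr A = -5 and det A = 6, so the characteristic polynomial is λ² − (-5)λ + (6) with roots -2 and -3.
Eigenvectors give P = [[3, -1], [-2, 1]] with P⁻¹ = [[1, 1], [2, 3]], and A = P·diag(-2, -3)·P⁻¹.
Then A^3 = P·diag(-8, -27)·P⁻¹ = [[-24, 27], [16, -27]] · [[1, 1], [2, 3]] = [[30, 57], [-38, -65]].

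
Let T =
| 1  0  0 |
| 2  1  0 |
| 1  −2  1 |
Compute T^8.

T = I + N where N = [[0, 0, 0], [2, 0, 0], [1, −2, 0]] is strictly lower-triangular, so N^3 = 0.
(I + N)^8 = I + 8·N + 28·N^2 = [[1, 0, 0], [16, 1, 0], [−104, −16, 1]].

[[1, 0, 0], [16, 1, 0], [−104, −16, 1]]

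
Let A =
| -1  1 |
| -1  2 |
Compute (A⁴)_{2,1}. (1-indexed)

-3

A² = [[0, 1], [-1, 3]]
A³ = [[-1, 2], [-2, 5]]
A⁴ = [[-1, 3], [-3, 8]]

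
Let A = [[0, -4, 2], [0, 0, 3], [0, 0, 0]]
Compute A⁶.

[[0, 0, 0], [0, 0, 0], [0, 0, 0]]

A is strictly triangular, hence nilpotent: A³ = 0, so A⁶ = 0.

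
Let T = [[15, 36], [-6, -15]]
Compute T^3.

tr T = 0 and det T = -9, so the characteristic polynomial is λ² − (0)λ + (-9) with roots -3 and 3.
Eigenvectors give P = [[2, -3], [-1, 1]] with P⁻¹ = [[-1, -3], [-1, -2]], and T = P·diag(-3, 3)·P⁻¹.
Then T^3 = P·diag(-27, 27)·P⁻¹ = [[-54, -81], [27, 27]] · [[-1, -3], [-1, -2]] = [[135, 324], [-54, -135]].

[[135, 324], [-54, -135]]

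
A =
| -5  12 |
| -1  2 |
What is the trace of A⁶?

65

tr A = -3 and det A = 2, so the characteristic polynomial is λ² − (-3)λ + (2) with roots -2 and -1.
Eigenvectors give P = [[-4, 3], [-1, 1]] with P⁻¹ = [[-1, 3], [-1, 4]], and A = P·diag(-2, -1)·P⁻¹.
Then A⁶ = P·diag(64, 1)·P⁻¹ = [[-256, 3], [-64, 1]] · [[-1, 3], [-1, 4]] = [[253, -756], [63, -188]].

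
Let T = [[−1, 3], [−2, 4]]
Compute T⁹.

tr T = 3 and det T = 2, so the characteristic polynomial is λ² − (3)λ + (2) with roots 1 and 2.
Eigenvectors give P = [[3, 1], [2, 1]] with P⁻¹ = [[1, −1], [−2, 3]], and T = P·diag(1, 2)·P⁻¹.
Then T⁹ = P·diag(1, 512)·P⁻¹ = [[3, 512], [2, 512]] · [[1, −1], [−2, 3]] = [[−1021, 1533], [−1022, 1534]].

[[−1021, 1533], [−1022, 1534]]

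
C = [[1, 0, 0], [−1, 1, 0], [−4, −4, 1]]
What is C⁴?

C = I + N where N = [[0, 0, 0], [−1, 0, 0], [−4, −4, 0]] is strictly lower-triangular, so N³ = 0.
(I + N)⁴ = I + 4·N + 6·N² = [[1, 0, 0], [−4, 1, 0], [8, −16, 1]].

[[1, 0, 0], [−4, 1, 0], [8, −16, 1]]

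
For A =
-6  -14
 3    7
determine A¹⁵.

A² = A (a projection; rank 1, trace 1), so A¹⁵ = A.

[[-6, -14], [3, 7]]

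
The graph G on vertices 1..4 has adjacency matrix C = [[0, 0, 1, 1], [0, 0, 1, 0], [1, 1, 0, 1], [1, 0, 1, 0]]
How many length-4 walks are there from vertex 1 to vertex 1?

7

The number of length-4 walks from vertex 1 to vertex 1 is entry (1,1) of C⁴, where C is the adjacency matrix.
C² = [[2, 1, 1, 1], [1, 1, 0, 1], [1, 0, 3, 1], [1, 1, 1, 2]]
C³ = [[2, 1, 4, 3], [1, 0, 3, 1], [4, 3, 2, 4], [3, 1, 4, 2]]
C⁴ = [[7, 4, 6, 6], [4, 3, 2, 4], [6, 2, 11, 6], [6, 4, 6, 7]]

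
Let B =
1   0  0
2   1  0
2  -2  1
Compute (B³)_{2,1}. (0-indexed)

B = I + N where N = [[0, 0, 0], [2, 0, 0], [2, -2, 0]] is strictly lower-triangular, so N³ = 0.
(I + N)³ = I + 3·N + 3·N² = [[1, 0, 0], [6, 1, 0], [-6, -6, 1]].

-6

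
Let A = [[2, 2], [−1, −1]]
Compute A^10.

[[2, 2], [−1, −1]]

A² = A (a projection; rank 1, trace 1), so A^10 = A.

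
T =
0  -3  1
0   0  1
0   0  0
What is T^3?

[[0, 0, 0], [0, 0, 0], [0, 0, 0]]

T is strictly triangular, hence nilpotent: T^3 = 0, so T^3 = 0.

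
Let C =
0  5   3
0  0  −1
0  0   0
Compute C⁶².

[[0, 0, 0], [0, 0, 0], [0, 0, 0]]

C is strictly triangular, hence nilpotent: C³ = 0, so C⁶² = 0.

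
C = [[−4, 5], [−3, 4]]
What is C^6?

[[1, 0], [0, 1]]

C² = I (check: tr C = 0 and det C = −1), so C^6 = I since 6 is even.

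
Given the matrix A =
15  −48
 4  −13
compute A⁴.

[[321, −960], [80, −239]]

tr A = 2 and det A = −3, so the characteristic polynomial is λ² − (2)λ + (−3) with roots 3 and −1.
Eigenvectors give P = [[4, 3], [1, 1]] with P⁻¹ = [[1, −3], [−1, 4]], and A = P·diag(3, −1)·P⁻¹.
Then A⁴ = P·diag(81, 1)·P⁻¹ = [[324, 3], [81, 1]] · [[1, −3], [−1, 4]] = [[321, −960], [80, −239]].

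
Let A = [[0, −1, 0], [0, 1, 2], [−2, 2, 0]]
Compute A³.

[[4, −5, −2], [−4, 13, 10], [−8, 12, 8]]

A² = [[0, −1, −2], [−4, 5, 2], [0, 4, 4]]
A³ = [[4, −5, −2], [−4, 13, 10], [−8, 12, 8]]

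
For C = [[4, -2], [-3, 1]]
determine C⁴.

[[634, -290], [-435, 199]]

C² = [[22, -10], [-15, 7]]
C³ = [[118, -54], [-81, 37]]
C⁴ = [[634, -290], [-435, 199]]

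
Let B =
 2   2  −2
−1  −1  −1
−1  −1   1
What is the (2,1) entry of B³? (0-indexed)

−6

B² = [[4, 4, −8], [0, 0, 2], [−2, −2, 4]]
B³ = [[12, 12, −20], [−2, −2, 2], [−6, −6, 10]]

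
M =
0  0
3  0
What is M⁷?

[[0, 0], [0, 0]]

M is strictly triangular, hence nilpotent: M² = 0, so M⁷ = 0.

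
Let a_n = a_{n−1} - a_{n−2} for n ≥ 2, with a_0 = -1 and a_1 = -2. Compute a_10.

With companion matrix Q = [[1, -1], [1, 0]], [a_n, a_{n−1}]ᵀ = Q·[a_{n−1}, a_{n−2}]ᵀ, so [a_10, a_9]ᵀ = Q^9·[a_1, a_0]ᵀ.
Q^9 = [[-1, 0], [0, -1]], giving [a_10, a_9]ᵀ = [[2], [1]].

2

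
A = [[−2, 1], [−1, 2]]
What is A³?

A² = [[3, 0], [0, 3]]
A³ = [[−6, 3], [−3, 6]]

[[−6, 3], [−3, 6]]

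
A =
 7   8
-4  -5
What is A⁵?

[[487, 488], [-244, -245]]

tr A = 2 and det A = -3, so the characteristic polynomial is λ² − (2)λ + (-3) with roots 3 and -1.
Eigenvectors give P = [[-2, -1], [1, 1]] with P⁻¹ = [[-1, -1], [1, 2]], and A = P·diag(3, -1)·P⁻¹.
Then A⁵ = P·diag(243, -1)·P⁻¹ = [[-486, 1], [243, -1]] · [[-1, -1], [1, 2]] = [[487, 488], [-244, -245]].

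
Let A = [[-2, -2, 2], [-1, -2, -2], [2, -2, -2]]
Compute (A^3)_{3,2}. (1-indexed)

-20

A^2 = [[10, 4, -4], [0, 10, 6], [-6, 4, 12]]
A^3 = [[-32, -20, 20], [2, -32, -32], [32, -20, -44]]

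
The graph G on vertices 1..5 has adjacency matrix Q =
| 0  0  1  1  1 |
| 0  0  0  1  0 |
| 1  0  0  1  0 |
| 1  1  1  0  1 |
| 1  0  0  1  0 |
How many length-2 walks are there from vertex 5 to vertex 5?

2

The number of length-2 walks from vertex 5 to vertex 5 is entry (5,5) of Q^2, where Q is the adjacency matrix.
Q^2 = [[3, 1, 1, 2, 1], [1, 1, 1, 0, 1], [1, 1, 2, 1, 2], [2, 0, 1, 4, 1], [1, 1, 2, 1, 2]]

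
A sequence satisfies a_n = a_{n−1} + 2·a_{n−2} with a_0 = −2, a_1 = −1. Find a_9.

With companion matrix M = [[1, 2], [1, 0]], [a_n, a_{n−1}]ᵀ = M·[a_{n−1}, a_{n−2}]ᵀ, so [a_9, a_8]ᵀ = M⁸·[a_1, a_0]ᵀ.
M⁸ = [[171, 170], [85, 86]], giving [a_9, a_8]ᵀ = [[−511], [−257]].

−511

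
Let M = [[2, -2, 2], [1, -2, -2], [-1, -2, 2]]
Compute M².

[[0, -4, 12], [2, 6, 2], [-6, 2, 6]]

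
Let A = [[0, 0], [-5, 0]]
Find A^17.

A is strictly triangular, hence nilpotent: A^2 = 0, so A^17 = 0.

[[0, 0], [0, 0]]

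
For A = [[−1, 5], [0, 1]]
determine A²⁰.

[[1, 0], [0, 1]]

A² = I (check: tr A = 0 and det A = −1), so A²⁰ = I since 20 is even.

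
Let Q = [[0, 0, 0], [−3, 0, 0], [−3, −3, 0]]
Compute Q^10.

Q is strictly triangular, hence nilpotent: Q^3 = 0, so Q^10 = 0.

[[0, 0, 0], [0, 0, 0], [0, 0, 0]]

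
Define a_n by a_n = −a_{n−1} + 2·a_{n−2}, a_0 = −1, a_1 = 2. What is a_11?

2048

With companion matrix Q = [[−1, 2], [1, 0]], [a_n, a_{n−1}]ᵀ = Q·[a_{n−1}, a_{n−2}]ᵀ, so [a_11, a_10]ᵀ = Q^10·[a_1, a_0]ᵀ.
Q^10 = [[683, −682], [−341, 342]], giving [a_11, a_10]ᵀ = [[2048], [−1024]].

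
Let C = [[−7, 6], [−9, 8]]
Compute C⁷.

tr C = 1 and det C = −2, so the characteristic polynomial is λ² − (1)λ + (−2) with roots −1 and 2.
Eigenvectors give P = [[−1, 2], [−1, 3]] with P⁻¹ = [[−3, 2], [−1, 1]], and C = P·diag(−1, 2)·P⁻¹.
Then C⁷ = P·diag(−1, 128)·P⁻¹ = [[1, 256], [1, 384]] · [[−3, 2], [−1, 1]] = [[−259, 258], [−387, 386]].

[[−259, 258], [−387, 386]]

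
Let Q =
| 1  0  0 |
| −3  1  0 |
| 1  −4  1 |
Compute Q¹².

Q = I + N where N = [[0, 0, 0], [−3, 0, 0], [1, −4, 0]] is strictly lower-triangular, so N³ = 0.
(I + N)¹² = I + 12·N + 66·N² = [[1, 0, 0], [−36, 1, 0], [804, −48, 1]].

[[1, 0, 0], [−36, 1, 0], [804, −48, 1]]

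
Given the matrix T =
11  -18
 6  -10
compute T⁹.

[[2051, -3078], [1026, -1540]]

tr T = 1 and det T = -2, so the characteristic polynomial is λ² − (1)λ + (-2) with roots -1 and 2.
Eigenvectors give P = [[-3, 2], [-2, 1]] with P⁻¹ = [[1, -2], [2, -3]], and T = P·diag(-1, 2)·P⁻¹.
Then T⁹ = P·diag(-1, 512)·P⁻¹ = [[3, 1024], [2, 512]] · [[1, -2], [2, -3]] = [[2051, -3078], [1026, -1540]].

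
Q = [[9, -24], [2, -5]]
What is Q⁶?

tr Q = 4 and det Q = 3, so the characteristic polynomial is λ² − (4)λ + (3) with roots 3 and 1.
Eigenvectors give P = [[4, 3], [1, 1]] with P⁻¹ = [[1, -3], [-1, 4]], and Q = P·diag(3, 1)·P⁻¹.
Then Q⁶ = P·diag(729, 1)·P⁻¹ = [[2916, 3], [729, 1]] · [[1, -3], [-1, 4]] = [[2913, -8736], [728, -2183]].

[[2913, -8736], [728, -2183]]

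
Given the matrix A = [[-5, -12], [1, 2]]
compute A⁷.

[[-509, -1524], [127, 380]]

tr A = -3 and det A = 2, so the characteristic polynomial is λ² − (-3)λ + (2) with roots -2 and -1.
Eigenvectors give P = [[-4, -3], [1, 1]] with P⁻¹ = [[-1, -3], [1, 4]], and A = P·diag(-2, -1)·P⁻¹.
Then A⁷ = P·diag(-128, -1)·P⁻¹ = [[512, 3], [-128, -1]] · [[-1, -3], [1, 4]] = [[-509, -1524], [127, 380]].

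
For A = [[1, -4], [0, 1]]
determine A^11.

[[1, -44], [0, 1]]

A = I + N where N = [[0, -4], [0, 0]] is strictly upper-triangular, so N^2 = 0.
(I + N)^11 = I + 11·N = [[1, -44], [0, 1]].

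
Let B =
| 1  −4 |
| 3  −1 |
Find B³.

[[−11, 44], [−33, 11]]

B² = [[−11, 0], [0, −11]]
B³ = [[−11, 44], [−33, 11]]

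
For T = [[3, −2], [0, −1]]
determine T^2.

[[9, −4], [0, 1]]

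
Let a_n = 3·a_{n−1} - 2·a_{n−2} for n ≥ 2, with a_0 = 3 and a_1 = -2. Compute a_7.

-632

With companion matrix T = [[3, -2], [1, 0]], [a_n, a_{n−1}]ᵀ = T·[a_{n−1}, a_{n−2}]ᵀ, so [a_7, a_6]ᵀ = T⁶·[a_1, a_0]ᵀ.
T⁶ = [[127, -126], [63, -62]], giving [a_7, a_6]ᵀ = [[-632], [-312]].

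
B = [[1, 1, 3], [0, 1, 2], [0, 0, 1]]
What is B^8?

[[1, 8, 80], [0, 1, 16], [0, 0, 1]]

B = I + N where N = [[0, 1, 3], [0, 0, 2], [0, 0, 0]] is strictly upper-triangular, so N^3 = 0.
(I + N)^8 = I + 8·N + 28·N^2 = [[1, 8, 80], [0, 1, 16], [0, 0, 1]].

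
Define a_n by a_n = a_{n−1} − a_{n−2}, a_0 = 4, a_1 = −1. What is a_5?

5

With companion matrix C = [[1, −1], [1, 0]], [a_n, a_{n−1}]ᵀ = C·[a_{n−1}, a_{n−2}]ᵀ, so [a_5, a_4]ᵀ = C⁴·[a_1, a_0]ᵀ.
C⁴ = [[−1, 1], [−1, 0]], giving [a_5, a_4]ᵀ = [[5], [1]].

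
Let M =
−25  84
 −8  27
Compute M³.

[[−169, 588], [−56, 195]]

tr M = 2 and det M = −3, so the characteristic polynomial is λ² − (2)λ + (−3) with roots 3 and −1.
Eigenvectors give P = [[−3, 7], [−1, 2]] with P⁻¹ = [[2, −7], [1, −3]], and M = P·diag(3, −1)·P⁻¹.
Then M³ = P·diag(27, −1)·P⁻¹ = [[−81, −7], [−27, −2]] · [[2, −7], [1, −3]] = [[−169, 588], [−56, 195]].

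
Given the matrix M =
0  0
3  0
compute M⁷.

[[0, 0], [0, 0]]

M is strictly triangular, hence nilpotent: M² = 0, so M⁷ = 0.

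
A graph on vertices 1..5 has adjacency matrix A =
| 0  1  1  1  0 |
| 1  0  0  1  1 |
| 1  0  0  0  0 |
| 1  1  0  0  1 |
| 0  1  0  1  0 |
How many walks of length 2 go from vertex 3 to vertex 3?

The number of length-2 walks from vertex 3 to vertex 3 is entry (3,3) of A², where A is the adjacency matrix.
A² = [[3, 1, 0, 1, 2], [1, 3, 1, 2, 1], [0, 1, 1, 1, 0], [1, 2, 1, 3, 1], [2, 1, 0, 1, 2]]

1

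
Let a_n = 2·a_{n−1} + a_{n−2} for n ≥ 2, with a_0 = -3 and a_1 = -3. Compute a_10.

-10089

With companion matrix C = [[2, 1], [1, 0]], [a_n, a_{n−1}]ᵀ = C·[a_{n−1}, a_{n−2}]ᵀ, so [a_10, a_9]ᵀ = C^9·[a_1, a_0]ᵀ.
C^9 = [[2378, 985], [985, 408]], giving [a_10, a_9]ᵀ = [[-10089], [-4179]].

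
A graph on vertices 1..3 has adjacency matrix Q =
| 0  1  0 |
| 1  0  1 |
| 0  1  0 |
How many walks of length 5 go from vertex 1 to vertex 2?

4

The number of length-5 walks from vertex 1 to vertex 2 is entry (1,2) of Q^5, where Q is the adjacency matrix.
Q^2 = [[1, 0, 1], [0, 2, 0], [1, 0, 1]]
Q^3 = [[0, 2, 0], [2, 0, 2], [0, 2, 0]]
Q^4 = [[2, 0, 2], [0, 4, 0], [2, 0, 2]]
Q^5 = [[0, 4, 0], [4, 0, 4], [0, 4, 0]]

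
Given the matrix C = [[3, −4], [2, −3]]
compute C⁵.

[[3, −4], [2, −3]]

C² = I (check: tr C = 0 and det C = −1), so C⁵ = C since 5 is odd.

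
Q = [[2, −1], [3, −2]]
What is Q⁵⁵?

Q² = I (check: tr Q = 0 and det Q = −1), so Q⁵⁵ = Q since 55 is odd.

[[2, −1], [3, −2]]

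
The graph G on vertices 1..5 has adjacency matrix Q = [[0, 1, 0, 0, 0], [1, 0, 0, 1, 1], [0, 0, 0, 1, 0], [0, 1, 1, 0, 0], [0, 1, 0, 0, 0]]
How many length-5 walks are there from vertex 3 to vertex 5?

The number of length-5 walks from vertex 3 to vertex 5 is entry (3,5) of Q⁵, where Q is the adjacency matrix.
Q² = [[1, 0, 0, 1, 1], [0, 3, 1, 0, 0], [0, 1, 1, 0, 0], [1, 0, 0, 2, 1], [1, 0, 0, 1, 1]]
Q³ = [[0, 3, 1, 0, 0], [3, 0, 0, 4, 3], [1, 0, 0, 2, 1], [0, 4, 2, 0, 0], [0, 3, 1, 0, 0]]
Q⁴ = [[3, 0, 0, 4, 3], [0, 10, 4, 0, 0], [0, 4, 2, 0, 0], [4, 0, 0, 6, 4], [3, 0, 0, 4, 3]]
Q⁵ = [[0, 10, 4, 0, 0], [10, 0, 0, 14, 10], [4, 0, 0, 6, 4], [0, 14, 6, 0, 0], [0, 10, 4, 0, 0]]

4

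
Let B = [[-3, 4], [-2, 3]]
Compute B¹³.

B² = I (check: tr B = 0 and det B = -1), so B¹³ = B since 13 is odd.

[[-3, 4], [-2, 3]]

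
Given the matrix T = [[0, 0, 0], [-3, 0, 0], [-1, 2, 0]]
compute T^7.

[[0, 0, 0], [0, 0, 0], [0, 0, 0]]

T is strictly triangular, hence nilpotent: T^3 = 0, so T^7 = 0.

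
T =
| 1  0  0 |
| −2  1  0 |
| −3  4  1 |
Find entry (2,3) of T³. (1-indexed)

T = I + N where N = [[0, 0, 0], [−2, 0, 0], [−3, 4, 0]] is strictly lower-triangular, so N³ = 0.
(I + N)³ = I + 3·N + 3·N² = [[1, 0, 0], [−6, 1, 0], [−33, 12, 1]].

0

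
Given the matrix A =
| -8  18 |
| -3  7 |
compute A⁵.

[[-98, 198], [-33, 67]]

tr A = -1 and det A = -2, so the characteristic polynomial is λ² − (-1)λ + (-2) with roots 1 and -2.
Eigenvectors give P = [[-2, 3], [-1, 1]] with P⁻¹ = [[1, -3], [1, -2]], and A = P·diag(1, -2)·P⁻¹.
Then A⁵ = P·diag(1, -32)·P⁻¹ = [[-2, -96], [-1, -32]] · [[1, -3], [1, -2]] = [[-98, 198], [-33, 67]].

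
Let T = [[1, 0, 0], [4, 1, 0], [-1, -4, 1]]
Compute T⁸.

T = I + N where N = [[0, 0, 0], [4, 0, 0], [-1, -4, 0]] is strictly lower-triangular, so N³ = 0.
(I + N)⁸ = I + 8·N + 28·N² = [[1, 0, 0], [32, 1, 0], [-456, -32, 1]].

[[1, 0, 0], [32, 1, 0], [-456, -32, 1]]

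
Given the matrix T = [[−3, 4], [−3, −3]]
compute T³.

[[81, 60], [−45, 81]]

T² = [[−3, −24], [18, −3]]
T³ = [[81, 60], [−45, 81]]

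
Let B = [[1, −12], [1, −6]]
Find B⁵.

[[601, −2532], [211, −876]]

tr B = −5 and det B = 6, so the characteristic polynomial is λ² − (−5)λ + (6) with roots −2 and −3.
Eigenvectors give P = [[4, 3], [1, 1]] with P⁻¹ = [[1, −3], [−1, 4]], and B = P·diag(−2, −3)·P⁻¹.
Then B⁵ = P·diag(−32, −243)·P⁻¹ = [[−128, −729], [−32, −243]] · [[1, −3], [−1, 4]] = [[601, −2532], [211, −876]].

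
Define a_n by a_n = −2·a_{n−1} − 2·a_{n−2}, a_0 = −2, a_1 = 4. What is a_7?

0

With companion matrix Q = [[−2, −2], [1, 0]], [a_n, a_{n−1}]ᵀ = Q·[a_{n−1}, a_{n−2}]ᵀ, so [a_7, a_6]ᵀ = Q⁶·[a_1, a_0]ᵀ.
Q⁶ = [[−8, −16], [8, 8]], giving [a_7, a_6]ᵀ = [[0], [16]].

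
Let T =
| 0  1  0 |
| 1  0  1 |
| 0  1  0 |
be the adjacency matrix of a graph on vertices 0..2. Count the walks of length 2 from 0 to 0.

1

The number of length-2 walks from vertex 0 to vertex 0 is entry (0,0) of T², where T is the adjacency matrix.
T² = [[1, 0, 1], [0, 2, 0], [1, 0, 1]]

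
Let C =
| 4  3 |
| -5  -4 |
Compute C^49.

[[4, 3], [-5, -4]]

C² = I (check: tr C = 0 and det C = -1), so C^49 = C since 49 is odd.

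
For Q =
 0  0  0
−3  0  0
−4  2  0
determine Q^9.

Q is strictly triangular, hence nilpotent: Q^3 = 0, so Q^9 = 0.

[[0, 0, 0], [0, 0, 0], [0, 0, 0]]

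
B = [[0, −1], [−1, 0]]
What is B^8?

[[1, 0], [0, 1]]

B² = I (check: tr B = 0 and det B = −1), so B^8 = I since 8 is even.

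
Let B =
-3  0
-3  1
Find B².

[[9, 0], [6, 1]]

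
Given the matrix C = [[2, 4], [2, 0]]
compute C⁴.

[[176, 160], [80, 96]]

C² = [[12, 8], [4, 8]]
C³ = [[40, 48], [24, 16]]
C⁴ = [[176, 160], [80, 96]]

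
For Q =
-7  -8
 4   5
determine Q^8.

[[13121, 13120], [-6560, -6559]]

tr Q = -2 and det Q = -3, so the characteristic polynomial is λ² − (-2)λ + (-3) with roots -3 and 1.
Eigenvectors give P = [[2, -1], [-1, 1]] with P⁻¹ = [[1, 1], [1, 2]], and Q = P·diag(-3, 1)·P⁻¹.
Then Q^8 = P·diag(6561, 1)·P⁻¹ = [[13122, -1], [-6561, 1]] · [[1, 1], [1, 2]] = [[13121, 13120], [-6560, -6559]].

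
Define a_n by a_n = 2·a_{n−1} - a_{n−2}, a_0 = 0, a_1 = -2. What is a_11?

With companion matrix T = [[2, -1], [1, 0]], [a_n, a_{n−1}]ᵀ = T·[a_{n−1}, a_{n−2}]ᵀ, so [a_11, a_10]ᵀ = T¹⁰·[a_1, a_0]ᵀ.
T¹⁰ = [[11, -10], [10, -9]], giving [a_11, a_10]ᵀ = [[-22], [-20]].

-22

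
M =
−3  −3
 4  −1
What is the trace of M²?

−14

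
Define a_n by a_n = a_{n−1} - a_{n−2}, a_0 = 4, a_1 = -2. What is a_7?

With companion matrix T = [[1, -1], [1, 0]], [a_n, a_{n−1}]ᵀ = T·[a_{n−1}, a_{n−2}]ᵀ, so [a_7, a_6]ᵀ = T⁶·[a_1, a_0]ᵀ.
T⁶ = [[1, 0], [0, 1]], giving [a_7, a_6]ᵀ = [[-2], [4]].

-2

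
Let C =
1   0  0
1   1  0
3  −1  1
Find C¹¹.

[[1, 0, 0], [11, 1, 0], [−22, −11, 1]]

C = I + N where N = [[0, 0, 0], [1, 0, 0], [3, −1, 0]] is strictly lower-triangular, so N³ = 0.
(I + N)¹¹ = I + 11·N + 55·N² = [[1, 0, 0], [11, 1, 0], [−22, −11, 1]].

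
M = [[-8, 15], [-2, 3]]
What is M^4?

[[406, -975], [130, -309]]

tr M = -5 and det M = 6, so the characteristic polynomial is λ² − (-5)λ + (6) with roots -3 and -2.
Eigenvectors give P = [[-3, -5], [-1, -2]] with P⁻¹ = [[-2, 5], [1, -3]], and M = P·diag(-3, -2)·P⁻¹.
Then M^4 = P·diag(81, 16)·P⁻¹ = [[-243, -80], [-81, -32]] · [[-2, 5], [1, -3]] = [[406, -975], [130, -309]].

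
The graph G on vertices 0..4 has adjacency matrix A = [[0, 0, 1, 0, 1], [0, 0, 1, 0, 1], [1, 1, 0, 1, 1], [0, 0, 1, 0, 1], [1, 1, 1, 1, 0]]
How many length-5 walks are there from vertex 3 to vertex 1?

26

The number of length-5 walks from vertex 3 to vertex 1 is entry (3,1) of A^5, where A is the adjacency matrix.
A^2 = [[2, 2, 1, 2, 1], [2, 2, 1, 2, 1], [1, 1, 4, 1, 3], [2, 2, 1, 2, 1], [1, 1, 3, 1, 4]]
A^3 = [[2, 2, 7, 2, 7], [2, 2, 7, 2, 7], [7, 7, 6, 7, 7], [2, 2, 7, 2, 7], [7, 7, 7, 7, 6]]
A^4 = [[14, 14, 13, 14, 13], [14, 14, 13, 14, 13], [13, 13, 28, 13, 27], [14, 14, 13, 14, 13], [13, 13, 27, 13, 28]]
A^5 = [[26, 26, 55, 26, 55], [26, 26, 55, 26, 55], [55, 55, 66, 55, 67], [26, 26, 55, 26, 55], [55, 55, 67, 55, 66]]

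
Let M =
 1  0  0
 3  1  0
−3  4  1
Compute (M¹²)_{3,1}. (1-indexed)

M = I + N where N = [[0, 0, 0], [3, 0, 0], [−3, 4, 0]] is strictly lower-triangular, so N³ = 0.
(I + N)¹² = I + 12·N + 66·N² = [[1, 0, 0], [36, 1, 0], [756, 48, 1]].

756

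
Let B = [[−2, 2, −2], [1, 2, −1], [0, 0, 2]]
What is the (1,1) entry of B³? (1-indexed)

B² = [[6, 0, −2], [0, 6, −6], [0, 0, 4]]
B³ = [[−12, 12, −16], [6, 12, −18], [0, 0, 8]]

−12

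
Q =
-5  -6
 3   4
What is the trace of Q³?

tr Q = -1 and det Q = -2, so the characteristic polynomial is λ² − (-1)λ + (-2) with roots 1 and -2.
Eigenvectors give P = [[1, 2], [-1, -1]] with P⁻¹ = [[-1, -2], [1, 1]], and Q = P·diag(1, -2)·P⁻¹.
Then Q³ = P·diag(1, -8)·P⁻¹ = [[1, -16], [-1, 8]] · [[-1, -2], [1, 1]] = [[-17, -18], [9, 10]].

-7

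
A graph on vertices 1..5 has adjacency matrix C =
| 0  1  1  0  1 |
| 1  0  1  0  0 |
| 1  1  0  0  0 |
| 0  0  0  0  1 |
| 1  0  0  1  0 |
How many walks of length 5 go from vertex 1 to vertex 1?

The number of length-5 walks from vertex 1 to vertex 1 is entry (1,1) of C⁵, where C is the adjacency matrix.
C² = [[3, 1, 1, 1, 0], [1, 2, 1, 0, 1], [1, 1, 2, 0, 1], [1, 0, 0, 1, 0], [0, 1, 1, 0, 2]]
C³ = [[2, 4, 4, 0, 4], [4, 2, 3, 1, 1], [4, 3, 2, 1, 1], [0, 1, 1, 0, 2], [4, 1, 1, 2, 0]]
C⁴ = [[12, 6, 6, 4, 2], [6, 7, 6, 1, 5], [6, 6, 7, 1, 5], [4, 1, 1, 2, 0], [2, 5, 5, 0, 6]]
C⁵ = [[14, 18, 18, 2, 16], [18, 12, 13, 5, 7], [18, 13, 12, 5, 7], [2, 5, 5, 0, 6], [16, 7, 7, 6, 2]]

14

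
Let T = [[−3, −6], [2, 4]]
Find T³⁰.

T² = T (a projection; rank 1, trace 1), so T³⁰ = T.

[[−3, −6], [2, 4]]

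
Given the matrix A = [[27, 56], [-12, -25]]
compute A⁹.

[[137787, 275576], [-59052, -118105]]

tr A = 2 and det A = -3, so the characteristic polynomial is λ² − (2)λ + (-3) with roots -1 and 3.
Eigenvectors give P = [[2, 7], [-1, -3]] with P⁻¹ = [[-3, -7], [1, 2]], and A = P·diag(-1, 3)·P⁻¹.
Then A⁹ = P·diag(-1, 19683)·P⁻¹ = [[-2, 137781], [1, -59049]] · [[-3, -7], [1, 2]] = [[137787, 275576], [-59052, -118105]].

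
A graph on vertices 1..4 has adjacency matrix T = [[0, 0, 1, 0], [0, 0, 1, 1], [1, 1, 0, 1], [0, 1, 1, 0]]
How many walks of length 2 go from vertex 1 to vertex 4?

The number of length-2 walks from vertex 1 to vertex 4 is entry (1,4) of T^2, where T is the adjacency matrix.
T^2 = [[1, 1, 0, 1], [1, 2, 1, 1], [0, 1, 3, 1], [1, 1, 1, 2]]

1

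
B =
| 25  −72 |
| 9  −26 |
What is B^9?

tr B = −1 and det B = −2, so the characteristic polynomial is λ² − (−1)λ + (−2) with roots 1 and −2.
Eigenvectors give P = [[3, 8], [1, 3]] with P⁻¹ = [[3, −8], [−1, 3]], and B = P·diag(1, −2)·P⁻¹.
Then B^9 = P·diag(1, −512)·P⁻¹ = [[3, −4096], [1, −1536]] · [[3, −8], [−1, 3]] = [[4105, −12312], [1539, −4616]].

[[4105, −12312], [1539, −4616]]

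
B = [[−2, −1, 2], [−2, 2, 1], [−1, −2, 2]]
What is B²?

[[4, −4, −1], [−1, 4, 0], [4, −7, 0]]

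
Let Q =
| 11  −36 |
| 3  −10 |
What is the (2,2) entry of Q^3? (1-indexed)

−28

tr Q = 1 and det Q = −2, so the characteristic polynomial is λ² − (1)λ + (−2) with roots −1 and 2.
Eigenvectors give P = [[3, 4], [1, 1]] with P⁻¹ = [[−1, 4], [1, −3]], and Q = P·diag(−1, 2)·P⁻¹.
Then Q^3 = P·diag(−1, 8)·P⁻¹ = [[−3, 32], [−1, 8]] · [[−1, 4], [1, −3]] = [[35, −108], [9, −28]].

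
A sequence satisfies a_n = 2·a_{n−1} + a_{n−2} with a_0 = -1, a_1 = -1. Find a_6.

-99

With companion matrix M = [[2, 1], [1, 0]], [a_n, a_{n−1}]ᵀ = M·[a_{n−1}, a_{n−2}]ᵀ, so [a_6, a_5]ᵀ = M⁵·[a_1, a_0]ᵀ.
M⁵ = [[70, 29], [29, 12]], giving [a_6, a_5]ᵀ = [[-99], [-41]].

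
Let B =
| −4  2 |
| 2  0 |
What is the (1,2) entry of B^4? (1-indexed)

−192

B^2 = [[20, −8], [−8, 4]]
B^3 = [[−96, 40], [40, −16]]
B^4 = [[464, −192], [−192, 80]]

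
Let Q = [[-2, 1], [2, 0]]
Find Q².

[[6, -2], [-4, 2]]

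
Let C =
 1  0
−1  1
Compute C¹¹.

[[1, 0], [−11, 1]]

C = I + N where N = [[0, 0], [−1, 0]] is strictly lower-triangular, so N² = 0.
(I + N)¹¹ = I + 11·N = [[1, 0], [−11, 1]].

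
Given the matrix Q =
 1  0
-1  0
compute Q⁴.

Q² = Q (a projection; rank 1, trace 1), so Q⁴ = Q.

[[1, 0], [-1, 0]]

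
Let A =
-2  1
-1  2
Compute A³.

A² = [[3, 0], [0, 3]]
A³ = [[-6, 3], [-3, 6]]

[[-6, 3], [-3, 6]]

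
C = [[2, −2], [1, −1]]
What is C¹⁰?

[[2, −2], [1, −1]]

C² = C (a projection; rank 1, trace 1), so C¹⁰ = C.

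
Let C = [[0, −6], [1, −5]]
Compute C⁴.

tr C = −5 and det C = 6, so the characteristic polynomial is λ² − (−5)λ + (6) with roots −3 and −2.
Eigenvectors give P = [[−2, −3], [−1, −1]] with P⁻¹ = [[1, −3], [−1, 2]], and C = P·diag(−3, −2)·P⁻¹.
Then C⁴ = P·diag(81, 16)·P⁻¹ = [[−162, −48], [−81, −16]] · [[1, −3], [−1, 2]] = [[−114, 390], [−65, 211]].

[[−114, 390], [−65, 211]]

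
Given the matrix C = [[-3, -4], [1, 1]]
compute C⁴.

C² = [[5, 8], [-2, -3]]
C³ = [[-7, -12], [3, 5]]
C⁴ = [[9, 16], [-4, -7]]

[[9, 16], [-4, -7]]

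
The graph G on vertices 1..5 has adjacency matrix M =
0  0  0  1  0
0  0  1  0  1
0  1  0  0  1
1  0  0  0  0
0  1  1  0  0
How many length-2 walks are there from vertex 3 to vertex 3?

The number of length-2 walks from vertex 3 to vertex 3 is entry (3,3) of M^2, where M is the adjacency matrix.
M^2 = [[1, 0, 0, 0, 0], [0, 2, 1, 0, 1], [0, 1, 2, 0, 1], [0, 0, 0, 1, 0], [0, 1, 1, 0, 2]]

2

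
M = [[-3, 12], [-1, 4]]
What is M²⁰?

M² = M (a projection; rank 1, trace 1), so M²⁰ = M.

[[-3, 12], [-1, 4]]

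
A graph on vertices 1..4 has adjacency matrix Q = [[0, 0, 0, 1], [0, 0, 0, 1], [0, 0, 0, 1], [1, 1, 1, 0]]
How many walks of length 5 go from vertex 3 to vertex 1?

0

The number of length-5 walks from vertex 3 to vertex 1 is entry (3,1) of Q^5, where Q is the adjacency matrix.
Q^2 = [[1, 1, 1, 0], [1, 1, 1, 0], [1, 1, 1, 0], [0, 0, 0, 3]]
Q^3 = [[0, 0, 0, 3], [0, 0, 0, 3], [0, 0, 0, 3], [3, 3, 3, 0]]
Q^4 = [[3, 3, 3, 0], [3, 3, 3, 0], [3, 3, 3, 0], [0, 0, 0, 9]]
Q^5 = [[0, 0, 0, 9], [0, 0, 0, 9], [0, 0, 0, 9], [9, 9, 9, 0]]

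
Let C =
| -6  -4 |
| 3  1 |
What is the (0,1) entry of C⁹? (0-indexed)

-76684

tr C = -5 and det C = 6, so the characteristic polynomial is λ² − (-5)λ + (6) with roots -3 and -2.
Eigenvectors give P = [[4, 1], [-3, -1]] with P⁻¹ = [[1, 1], [-3, -4]], and C = P·diag(-3, -2)·P⁻¹.
Then C⁹ = P·diag(-19683, -512)·P⁻¹ = [[-78732, -512], [59049, 512]] · [[1, 1], [-3, -4]] = [[-77196, -76684], [57513, 57001]].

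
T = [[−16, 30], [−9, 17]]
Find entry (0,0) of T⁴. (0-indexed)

tr T = 1 and det T = −2, so the characteristic polynomial is λ² − (1)λ + (−2) with roots −1 and 2.
Eigenvectors give P = [[2, −5], [1, −3]] with P⁻¹ = [[3, −5], [1, −2]], and T = P·diag(−1, 2)·P⁻¹.
Then T⁴ = P·diag(1, 16)·P⁻¹ = [[2, −80], [1, −48]] · [[3, −5], [1, −2]] = [[−74, 150], [−45, 91]].

−74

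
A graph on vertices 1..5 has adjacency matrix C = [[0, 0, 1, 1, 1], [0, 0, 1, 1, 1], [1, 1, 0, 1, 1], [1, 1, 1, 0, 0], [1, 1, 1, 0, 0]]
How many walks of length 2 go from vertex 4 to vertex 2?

The number of length-2 walks from vertex 4 to vertex 2 is entry (4,2) of C^2, where C is the adjacency matrix.
C^2 = [[3, 3, 2, 1, 1], [3, 3, 2, 1, 1], [2, 2, 4, 2, 2], [1, 1, 2, 3, 3], [1, 1, 2, 3, 3]]

1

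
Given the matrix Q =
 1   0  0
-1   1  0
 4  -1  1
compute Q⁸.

Q = I + N where N = [[0, 0, 0], [-1, 0, 0], [4, -1, 0]] is strictly lower-triangular, so N³ = 0.
(I + N)⁸ = I + 8·N + 28·N² = [[1, 0, 0], [-8, 1, 0], [60, -8, 1]].

[[1, 0, 0], [-8, 1, 0], [60, -8, 1]]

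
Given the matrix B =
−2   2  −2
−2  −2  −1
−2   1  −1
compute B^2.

[[4, −10, 4], [10, −1, 7], [4, −7, 4]]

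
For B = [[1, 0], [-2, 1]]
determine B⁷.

B = I + N where N = [[0, 0], [-2, 0]] is strictly lower-triangular, so N² = 0.
(I + N)⁷ = I + 7·N = [[1, 0], [-14, 1]].

[[1, 0], [-14, 1]]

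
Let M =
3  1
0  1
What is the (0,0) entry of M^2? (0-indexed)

9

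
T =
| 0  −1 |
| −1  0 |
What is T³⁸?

T² = I (check: tr T = 0 and det T = −1), so T³⁸ = I since 38 is even.

[[1, 0], [0, 1]]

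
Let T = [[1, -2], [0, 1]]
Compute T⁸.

T = I + N where N = [[0, -2], [0, 0]] is strictly upper-triangular, so N² = 0.
(I + N)⁸ = I + 8·N = [[1, -16], [0, 1]].

[[1, -16], [0, 1]]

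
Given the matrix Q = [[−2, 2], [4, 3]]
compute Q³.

Q² = [[12, 2], [4, 17]]
Q³ = [[−16, 30], [60, 59]]

[[−16, 30], [60, 59]]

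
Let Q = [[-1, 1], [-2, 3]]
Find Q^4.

Q^2 = [[-1, 2], [-4, 7]]
Q^3 = [[-3, 5], [-10, 17]]
Q^4 = [[-7, 12], [-24, 41]]

[[-7, 12], [-24, 41]]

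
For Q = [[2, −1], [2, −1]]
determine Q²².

[[2, −1], [2, −1]]

Q² = Q (a projection; rank 1, trace 1), so Q²² = Q.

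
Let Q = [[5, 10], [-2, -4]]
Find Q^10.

Q² = Q (a projection; rank 1, trace 1), so Q^10 = Q.

[[5, 10], [-2, -4]]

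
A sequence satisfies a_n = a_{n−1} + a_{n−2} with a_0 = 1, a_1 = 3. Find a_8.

With companion matrix A = [[1, 1], [1, 0]], [a_n, a_{n−1}]ᵀ = A·[a_{n−1}, a_{n−2}]ᵀ, so [a_8, a_7]ᵀ = A⁷·[a_1, a_0]ᵀ.
A⁷ = [[21, 13], [13, 8]], giving [a_8, a_7]ᵀ = [[76], [47]].

76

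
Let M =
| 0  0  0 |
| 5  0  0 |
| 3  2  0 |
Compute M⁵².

M is strictly triangular, hence nilpotent: M³ = 0, so M⁵² = 0.

[[0, 0, 0], [0, 0, 0], [0, 0, 0]]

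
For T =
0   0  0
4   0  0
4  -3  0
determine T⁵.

T is strictly triangular, hence nilpotent: T³ = 0, so T⁵ = 0.

[[0, 0, 0], [0, 0, 0], [0, 0, 0]]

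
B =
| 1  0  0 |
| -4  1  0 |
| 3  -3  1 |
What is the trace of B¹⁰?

3

B = I + N where N = [[0, 0, 0], [-4, 0, 0], [3, -3, 0]] is strictly lower-triangular, so N³ = 0.
(I + N)¹⁰ = I + 10·N + 45·N² = [[1, 0, 0], [-40, 1, 0], [570, -30, 1]].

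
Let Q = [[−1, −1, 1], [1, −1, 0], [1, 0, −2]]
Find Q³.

Q² = [[1, 2, −3], [−2, 0, 1], [−3, −1, 5]]
Q³ = [[−2, −3, 7], [3, 2, −4], [7, 4, −13]]

[[−2, −3, 7], [3, 2, −4], [7, 4, −13]]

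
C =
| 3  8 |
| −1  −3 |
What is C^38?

[[1, 0], [0, 1]]

C² = I (check: tr C = 0 and det C = −1), so C^38 = I since 38 is even.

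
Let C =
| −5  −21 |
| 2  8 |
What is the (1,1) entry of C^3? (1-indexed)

tr C = 3 and det C = 2, so the characteristic polynomial is λ² − (3)λ + (2) with roots 1 and 2.
Eigenvectors give P = [[7, −3], [−2, 1]] with P⁻¹ = [[1, 3], [2, 7]], and C = P·diag(1, 2)·P⁻¹.
Then C^3 = P·diag(1, 8)·P⁻¹ = [[7, −24], [−2, 8]] · [[1, 3], [2, 7]] = [[−41, −147], [14, 50]].

−41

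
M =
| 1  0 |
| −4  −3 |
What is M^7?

[[1, 0], [−2188, −2187]]

tr M = −2 and det M = −3, so the characteristic polynomial is λ² − (−2)λ + (−3) with roots −3 and 1.
Eigenvectors give P = [[0, −1], [−1, 1]] with P⁻¹ = [[−1, −1], [−1, 0]], and M = P·diag(−3, 1)·P⁻¹.
Then M^7 = P·diag(−2187, 1)·P⁻¹ = [[0, −1], [2187, 1]] · [[−1, −1], [−1, 0]] = [[1, 0], [−2188, −2187]].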